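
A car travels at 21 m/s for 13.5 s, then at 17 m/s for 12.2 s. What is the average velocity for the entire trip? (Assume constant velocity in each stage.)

d₁ = v₁t₁ = 21 × 13.5 = 283.5 m
d₂ = v₂t₂ = 17 × 12.2 = 207.4 m
d_total = 490.9 m, t_total = 25.7 s
v_avg = d_total/t_total = 490.9/25.7 = 19.1 m/s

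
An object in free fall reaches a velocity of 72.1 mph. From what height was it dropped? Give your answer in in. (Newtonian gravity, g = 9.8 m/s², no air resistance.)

v = 72.1 mph × 0.44704 = 32.2316 m/s
h = v² / (2g) = 32.2316² / (2 × 9.8) = 53.0039 m
h = 53.0039 m / 0.0254 = 2087 in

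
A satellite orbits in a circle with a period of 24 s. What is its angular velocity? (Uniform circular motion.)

ω = 2π/T = 2π/24 = 0.2618 rad/s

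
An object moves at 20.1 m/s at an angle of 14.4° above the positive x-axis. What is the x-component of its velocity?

vₓ = v cos(θ) = 20.1 × cos(14.4°) = 19.47 m/s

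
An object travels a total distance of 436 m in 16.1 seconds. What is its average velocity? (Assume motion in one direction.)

v_avg = Δd / Δt = 436 / 16.1 = 27.08 m/s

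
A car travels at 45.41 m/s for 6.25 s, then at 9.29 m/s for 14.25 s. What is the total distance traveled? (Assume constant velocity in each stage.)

d₁ = v₁t₁ = 45.41 × 6.25 = 283.8125 m
d₂ = v₂t₂ = 9.29 × 14.25 = 132.3825 m
d_total = 283.8125 + 132.3825 = 416.19 m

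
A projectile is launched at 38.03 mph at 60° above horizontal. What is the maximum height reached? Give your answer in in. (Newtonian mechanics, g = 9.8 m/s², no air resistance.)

v₀ = 38.03 mph × 0.44704 = 17.0009 m/s
H = v₀² × sin²(θ) / (2g) = 17.0009² × sin(60°)² / (2 × 9.8) = 289.031 × 0.75 / 19.6 = 11.0599 m
H = 11.0599 m / 0.0254 = 435.4 in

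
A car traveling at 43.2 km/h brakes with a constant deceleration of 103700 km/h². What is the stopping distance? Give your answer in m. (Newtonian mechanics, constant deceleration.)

v₀ = 43.2 km/h × 0.2777777777777778 = 12.0 m/s
a = 103700 km/h² × 7.716049382716049e-05 = 8.00154 m/s²
d = v₀² / (2a) = 12.0² / (2 × 8.00154) = 144.0 / 16.0031 = 8.998 m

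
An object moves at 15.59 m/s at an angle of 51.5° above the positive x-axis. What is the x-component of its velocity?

vₓ = v cos(θ) = 15.59 × cos(51.5°) = 9.71 m/s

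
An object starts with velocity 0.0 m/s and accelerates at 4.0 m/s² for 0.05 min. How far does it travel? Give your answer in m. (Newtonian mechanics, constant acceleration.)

t = 0.05 min × 60.0 = 3.0 s
d = v₀ × t + ½ × a × t² = 0.0 × 3.0 + 0.5 × 4.0 × 3.0² = 18.0 m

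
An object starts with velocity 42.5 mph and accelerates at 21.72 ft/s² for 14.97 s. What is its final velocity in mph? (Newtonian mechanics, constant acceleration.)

v₀ = 42.5 mph × 0.44704 = 18.9992 m/s
a = 21.72 ft/s² × 0.3048 = 6.62026 m/s²
v = v₀ + a × t = 18.9992 + 6.62026 × 14.97 = 118.104 m/s
v = 118.104 m/s / 0.44704 = 264.2 mph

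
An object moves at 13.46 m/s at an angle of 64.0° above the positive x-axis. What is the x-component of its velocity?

vₓ = v cos(θ) = 13.46 × cos(64.0°) = 5.9 m/s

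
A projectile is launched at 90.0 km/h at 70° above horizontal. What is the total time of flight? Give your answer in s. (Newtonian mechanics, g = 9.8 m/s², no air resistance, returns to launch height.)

v₀ = 90.0 km/h × 0.2777777777777778 = 25.0 m/s
T = 2 × v₀ × sin(θ) / g = 2 × 25.0 × sin(70°) / 9.8 = 2 × 25.0 × 0.939693 / 9.8 = 4.794 s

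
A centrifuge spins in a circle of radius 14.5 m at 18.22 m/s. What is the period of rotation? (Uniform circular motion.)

T = 2πr/v = 2π×14.5/18.22 = 5.0 s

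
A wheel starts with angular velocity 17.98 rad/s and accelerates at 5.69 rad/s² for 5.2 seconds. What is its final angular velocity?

ω = ω₀ + αt = 17.98 + 5.69 × 5.2 = 47.57 rad/s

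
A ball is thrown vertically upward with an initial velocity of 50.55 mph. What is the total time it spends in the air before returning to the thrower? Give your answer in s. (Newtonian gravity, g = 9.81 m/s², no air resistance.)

v₀ = 50.55 mph × 0.44704 = 22.5979 m/s
t_total = 2 × v₀ / g = 2 × 22.5979 / 9.81 = 4.607 s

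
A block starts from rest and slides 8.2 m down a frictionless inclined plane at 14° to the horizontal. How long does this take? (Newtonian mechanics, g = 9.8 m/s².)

a = g sin(θ) = 9.8 × sin(14°) = 2.3708 m/s²
t = √(2d/a) = √(2 × 8.2 / 2.3708) = 2.63 s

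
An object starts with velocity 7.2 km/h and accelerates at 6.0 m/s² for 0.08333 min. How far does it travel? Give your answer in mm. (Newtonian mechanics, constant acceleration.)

v₀ = 7.2 km/h × 0.2777777777777778 = 2.0 m/s
t = 0.08333 min × 60.0 = 4.9998 s
d = v₀ × t + ½ × a × t² = 2.0 × 4.9998 + 0.5 × 6.0 × 4.9998² = 84.9936 m
d = 84.9936 m / 0.001 = 84990 mm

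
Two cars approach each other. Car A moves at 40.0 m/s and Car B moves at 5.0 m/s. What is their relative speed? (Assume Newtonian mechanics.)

v_rel = v_A + v_B = 40.0 + 5.0 = 45.0 m/s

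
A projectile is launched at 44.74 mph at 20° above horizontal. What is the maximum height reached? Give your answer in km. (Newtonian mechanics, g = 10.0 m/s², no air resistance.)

v₀ = 44.74 mph × 0.44704 = 20.0006 m/s
H = v₀² × sin²(θ) / (2g) = 20.0006² × sin(20°)² / (2 × 10.0) = 400.024 × 0.116978 / 20.0 = 2.3397 m
H = 2.3397 m / 1000.0 = 0.00234 km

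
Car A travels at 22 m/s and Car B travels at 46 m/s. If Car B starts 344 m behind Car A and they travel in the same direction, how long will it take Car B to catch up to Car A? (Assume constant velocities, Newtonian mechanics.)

Relative speed: v_rel = 46 - 22 = 24 m/s
Time to catch: t = d₀/v_rel = 344/24 = 14.33 s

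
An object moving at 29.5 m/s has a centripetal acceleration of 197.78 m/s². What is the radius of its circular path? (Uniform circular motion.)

r = v²/a_c = 29.5²/197.78 = 4.4 m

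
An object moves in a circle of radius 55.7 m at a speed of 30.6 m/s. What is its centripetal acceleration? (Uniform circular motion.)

a_c = v²/r = 30.6²/55.7 = 936.36/55.7 = 16.81 m/s²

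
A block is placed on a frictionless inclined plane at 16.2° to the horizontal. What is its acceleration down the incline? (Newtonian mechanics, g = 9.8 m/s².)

a = g sin(θ) = 9.8 × sin(16.2°) = 9.8 × 0.279 = 2.73 m/s²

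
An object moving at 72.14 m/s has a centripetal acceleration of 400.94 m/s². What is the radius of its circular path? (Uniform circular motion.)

r = v²/a_c = 72.14²/400.94 = 12.98 m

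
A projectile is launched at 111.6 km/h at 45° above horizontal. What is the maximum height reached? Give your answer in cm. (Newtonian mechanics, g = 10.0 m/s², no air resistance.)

v₀ = 111.6 km/h × 0.2777777777777778 = 31.0 m/s
H = v₀² × sin²(θ) / (2g) = 31.0² × sin(45°)² / (2 × 10.0) = 961.0 × 0.5 / 20.0 = 24.025 m
H = 24.025 m / 0.01 = 2402 cm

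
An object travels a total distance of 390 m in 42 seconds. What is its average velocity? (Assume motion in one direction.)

v_avg = Δd / Δt = 390 / 42 = 9.29 m/s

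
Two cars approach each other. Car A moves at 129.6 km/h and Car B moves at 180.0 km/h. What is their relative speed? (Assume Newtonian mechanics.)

v_rel = v_A + v_B = 129.6 + 180.0 = 309.6 km/h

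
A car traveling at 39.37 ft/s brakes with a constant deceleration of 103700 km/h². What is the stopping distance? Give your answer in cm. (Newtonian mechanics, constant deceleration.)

v₀ = 39.37 ft/s × 0.3048 = 12.0 m/s
a = 103700 km/h² × 7.716049382716049e-05 = 8.00154 m/s²
d = v₀² / (2a) = 12.0² / (2 × 8.00154) = 144.0 / 16.0031 = 8.99826 m
d = 8.99826 m / 0.01 = 899.8 cm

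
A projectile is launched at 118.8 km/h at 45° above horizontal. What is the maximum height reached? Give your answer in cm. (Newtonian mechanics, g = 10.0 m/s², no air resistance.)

v₀ = 118.8 km/h × 0.2777777777777778 = 33.0 m/s
H = v₀² × sin²(θ) / (2g) = 33.0² × sin(45°)² / (2 × 10.0) = 1089.0 × 0.5 / 20.0 = 27.225 m
H = 27.225 m / 0.01 = 2722 cm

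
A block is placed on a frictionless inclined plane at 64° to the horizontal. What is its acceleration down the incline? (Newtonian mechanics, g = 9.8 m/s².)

a = g sin(θ) = 9.8 × sin(64°) = 9.8 × 0.8988 = 8.81 m/s²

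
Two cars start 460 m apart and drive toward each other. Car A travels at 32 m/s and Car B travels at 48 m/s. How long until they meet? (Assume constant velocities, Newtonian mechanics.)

Combined speed: v_combined = 32 + 48 = 80 m/s
Time to meet: t = d/v_combined = 460/80 = 5.75 s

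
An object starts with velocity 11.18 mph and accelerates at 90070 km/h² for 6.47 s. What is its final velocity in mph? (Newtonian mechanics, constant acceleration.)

v₀ = 11.18 mph × 0.44704 = 4.99791 m/s
a = 90070 km/h² × 7.716049382716049e-05 = 6.94985 m/s²
v = v₀ + a × t = 4.99791 + 6.94985 × 6.47 = 49.9634 m/s
v = 49.9634 m/s / 0.44704 = 111.8 mph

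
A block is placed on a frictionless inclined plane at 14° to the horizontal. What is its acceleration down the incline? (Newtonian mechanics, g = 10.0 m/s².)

a = g sin(θ) = 10.0 × sin(14°) = 10.0 × 0.2419 = 2.42 m/s²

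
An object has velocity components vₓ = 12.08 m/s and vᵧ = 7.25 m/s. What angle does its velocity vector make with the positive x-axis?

θ = arctan(vᵧ/vₓ) = arctan(7.25/12.08) = 30.97°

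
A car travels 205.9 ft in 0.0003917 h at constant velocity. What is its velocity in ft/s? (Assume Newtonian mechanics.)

d = 205.9 ft × 0.3048 = 62.7583 m
t = 0.0003917 h × 3600.0 = 1.41012 s
v = d / t = 62.7583 / 1.41012 = 44.5056 m/s
v = 44.5056 m/s / 0.3048 = 146.0 ft/s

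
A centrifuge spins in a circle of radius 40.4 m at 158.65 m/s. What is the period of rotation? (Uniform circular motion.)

T = 2πr/v = 2π×40.4/158.65 = 1.6 s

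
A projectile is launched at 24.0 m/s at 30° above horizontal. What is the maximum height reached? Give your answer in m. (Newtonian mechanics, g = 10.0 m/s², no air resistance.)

H = v₀² × sin²(θ) / (2g) = 24.0² × sin(30°)² / (2 × 10.0) = 576.0 × 0.25 / 20.0 = 7.2 m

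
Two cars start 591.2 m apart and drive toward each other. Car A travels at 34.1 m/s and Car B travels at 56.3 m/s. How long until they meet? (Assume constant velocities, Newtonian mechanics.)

Combined speed: v_combined = 34.1 + 56.3 = 90.4 m/s
Time to meet: t = d/v_combined = 591.2/90.4 = 6.54 s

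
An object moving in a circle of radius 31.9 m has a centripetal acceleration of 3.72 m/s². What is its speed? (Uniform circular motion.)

v = √(a_c × r) = √(3.72 × 31.9) = 10.89 m/s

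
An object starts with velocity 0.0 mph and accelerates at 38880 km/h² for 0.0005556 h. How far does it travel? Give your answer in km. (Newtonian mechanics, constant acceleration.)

v₀ = 0.0 mph × 0.44704 = 0.0 m/s
a = 38880 km/h² × 7.716049382716049e-05 = 3.0 m/s²
t = 0.0005556 h × 3600.0 = 2.00016 s
d = v₀ × t + ½ × a × t² = 0.0 × 2.00016 + 0.5 × 3.0 × 2.00016² = 6.00096 m
d = 6.00096 m / 1000.0 = 0.006001 km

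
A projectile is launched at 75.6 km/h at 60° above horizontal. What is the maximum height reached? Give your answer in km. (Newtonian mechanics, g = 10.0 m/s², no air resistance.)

v₀ = 75.6 km/h × 0.2777777777777778 = 21.0 m/s
H = v₀² × sin²(θ) / (2g) = 21.0² × sin(60°)² / (2 × 10.0) = 441.0 × 0.75 / 20.0 = 16.5375 m
H = 16.5375 m / 1000.0 = 0.01654 km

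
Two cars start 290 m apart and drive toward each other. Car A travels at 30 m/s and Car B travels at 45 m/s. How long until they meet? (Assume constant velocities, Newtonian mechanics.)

Combined speed: v_combined = 30 + 45 = 75 m/s
Time to meet: t = d/v_combined = 290/75 = 3.87 s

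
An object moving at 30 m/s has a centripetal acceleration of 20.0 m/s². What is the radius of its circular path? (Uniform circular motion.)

r = v²/a_c = 30²/20.0 = 45.0 m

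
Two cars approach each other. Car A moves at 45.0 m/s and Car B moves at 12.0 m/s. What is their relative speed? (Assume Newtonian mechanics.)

v_rel = v_A + v_B = 45.0 + 12.0 = 57.0 m/s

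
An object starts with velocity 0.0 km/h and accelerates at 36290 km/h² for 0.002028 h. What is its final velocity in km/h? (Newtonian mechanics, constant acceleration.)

v₀ = 0.0 km/h × 0.2777777777777778 = 0.0 m/s
a = 36290 km/h² × 7.716049382716049e-05 = 2.80015 m/s²
t = 0.002028 h × 3600.0 = 7.3008 s
v = v₀ + a × t = 0.0 + 2.80015 × 7.3008 = 20.4433 m/s
v = 20.4433 m/s / 0.2777777777777778 = 73.6 km/h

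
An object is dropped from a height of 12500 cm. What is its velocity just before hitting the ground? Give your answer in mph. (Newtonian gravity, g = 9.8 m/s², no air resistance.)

h = 12500 cm × 0.01 = 125.0 m
v = √(2gh) = √(2 × 9.8 × 125.0) = 49.4975 m/s
v = 49.4975 m/s / 0.44704 = 110.7 mph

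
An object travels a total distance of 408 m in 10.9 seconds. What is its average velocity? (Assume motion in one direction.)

v_avg = Δd / Δt = 408 / 10.9 = 37.43 m/s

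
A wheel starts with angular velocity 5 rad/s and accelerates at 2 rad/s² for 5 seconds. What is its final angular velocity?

ω = ω₀ + αt = 5 + 2 × 5 = 15 rad/s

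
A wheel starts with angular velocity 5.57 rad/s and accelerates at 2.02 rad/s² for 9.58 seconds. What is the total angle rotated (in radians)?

θ = ω₀t + ½αt² = 5.57×9.58 + ½×2.02×9.58² = 146.05 rad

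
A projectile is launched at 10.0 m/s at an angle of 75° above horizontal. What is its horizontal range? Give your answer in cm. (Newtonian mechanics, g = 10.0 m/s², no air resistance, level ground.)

R = v₀² × sin(2θ) / g = 10.0² × sin(2 × 75°) / 10.0 = 100.0 × 0.5 / 10.0 = 5.0 m
R = 5.0 m / 0.01 = 500.0 cm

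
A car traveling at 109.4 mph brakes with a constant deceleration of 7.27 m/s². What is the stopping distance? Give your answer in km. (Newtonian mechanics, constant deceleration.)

v₀ = 109.4 mph × 0.44704 = 48.9062 m/s
d = v₀² / (2a) = 48.9062² / (2 × 7.27) = 2391.82 / 14.54 = 164.499 m
d = 164.499 m / 1000.0 = 0.1645 km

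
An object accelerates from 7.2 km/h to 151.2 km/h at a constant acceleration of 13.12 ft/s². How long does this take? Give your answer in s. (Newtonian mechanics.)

v₀ = 7.2 km/h × 0.2777777777777778 = 2.0 m/s
v = 151.2 km/h × 0.2777777777777778 = 42.0 m/s
a = 13.12 ft/s² × 0.3048 = 3.99898 m/s²
t = (v - v₀) / a = (42.0 - 2.0) / 3.99898 = 10.0 s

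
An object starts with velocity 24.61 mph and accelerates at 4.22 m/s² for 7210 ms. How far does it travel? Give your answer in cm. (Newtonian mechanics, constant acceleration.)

v₀ = 24.61 mph × 0.44704 = 11.0017 m/s
t = 7210 ms × 0.001 = 7.21 s
d = v₀ × t + ½ × a × t² = 11.0017 × 7.21 + 0.5 × 4.22 × 7.21² = 189.009 m
d = 189.009 m / 0.01 = 18900 cm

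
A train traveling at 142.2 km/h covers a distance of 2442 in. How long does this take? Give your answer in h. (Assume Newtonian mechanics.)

d = 2442 in × 0.0254 = 62.0268 m
v = 142.2 km/h × 0.2777777777777778 = 39.5 m/s
t = d / v = 62.0268 / 39.5 = 1.5703 s
t = 1.5703 s / 3600.0 = 0.0004362 h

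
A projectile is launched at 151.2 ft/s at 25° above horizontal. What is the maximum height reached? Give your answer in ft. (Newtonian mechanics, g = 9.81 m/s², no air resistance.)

v₀ = 151.2 ft/s × 0.3048 = 46.0858 m/s
H = v₀² × sin²(θ) / (2g) = 46.0858² × sin(25°)² / (2 × 9.81) = 2123.9 × 0.178606 / 19.62 = 19.3344 m
H = 19.3344 m / 0.3048 = 63.43 ft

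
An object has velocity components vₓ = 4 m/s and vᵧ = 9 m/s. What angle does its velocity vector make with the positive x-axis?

θ = arctan(vᵧ/vₓ) = arctan(9/4) = 66.04°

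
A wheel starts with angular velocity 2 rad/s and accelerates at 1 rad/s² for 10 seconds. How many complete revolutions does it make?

θ = ω₀t + ½αt² = 2×10 + ½×1×10² = 70.0 rad
Total revolutions = θ/(2π) = 70.0/(2π) = 11.14
Complete revolutions = ⌊11.14⌋ = 11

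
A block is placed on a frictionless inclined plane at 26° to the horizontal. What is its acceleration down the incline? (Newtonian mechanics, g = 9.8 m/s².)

a = g sin(θ) = 9.8 × sin(26°) = 9.8 × 0.4384 = 4.3 m/s²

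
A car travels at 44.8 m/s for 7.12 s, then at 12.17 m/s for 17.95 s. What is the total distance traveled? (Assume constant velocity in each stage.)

d₁ = v₁t₁ = 44.8 × 7.12 = 318.976 m
d₂ = v₂t₂ = 12.17 × 17.95 = 218.4515 m
d_total = 318.976 + 218.4515 = 537.43 m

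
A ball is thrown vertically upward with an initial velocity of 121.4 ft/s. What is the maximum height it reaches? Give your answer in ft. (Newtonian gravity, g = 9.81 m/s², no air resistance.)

v₀ = 121.4 ft/s × 0.3048 = 37.0027 m/s
h_max = v₀² / (2g) = 37.0027² / (2 × 9.81) = 1369.2 / 19.62 = 69.7859 m
h_max = 69.7859 m / 0.3048 = 229.0 ft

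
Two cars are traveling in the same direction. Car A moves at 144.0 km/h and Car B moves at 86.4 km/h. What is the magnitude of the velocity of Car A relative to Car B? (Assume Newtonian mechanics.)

v_rel = |v_A - v_B| = |144.0 - 86.4| = 57.6 km/h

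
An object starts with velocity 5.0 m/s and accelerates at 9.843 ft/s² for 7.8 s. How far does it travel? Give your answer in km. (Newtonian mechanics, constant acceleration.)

a = 9.843 ft/s² × 0.3048 = 3.00015 m/s²
d = v₀ × t + ½ × a × t² = 5.0 × 7.8 + 0.5 × 3.00015 × 7.8² = 130.265 m
d = 130.265 m / 1000.0 = 0.1303 km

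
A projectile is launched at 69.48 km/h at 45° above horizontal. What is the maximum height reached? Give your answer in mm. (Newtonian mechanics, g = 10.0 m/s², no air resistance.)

v₀ = 69.48 km/h × 0.2777777777777778 = 19.3 m/s
H = v₀² × sin²(θ) / (2g) = 19.3² × sin(45°)² / (2 × 10.0) = 372.49 × 0.5 / 20.0 = 9.31225 m
H = 9.31225 m / 0.001 = 9312 mm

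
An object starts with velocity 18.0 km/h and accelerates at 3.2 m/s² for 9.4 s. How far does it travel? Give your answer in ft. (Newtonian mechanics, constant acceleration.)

v₀ = 18.0 km/h × 0.2777777777777778 = 5.0 m/s
d = v₀ × t + ½ × a × t² = 5.0 × 9.4 + 0.5 × 3.2 × 9.4² = 188.376 m
d = 188.376 m / 0.3048 = 618.0 ft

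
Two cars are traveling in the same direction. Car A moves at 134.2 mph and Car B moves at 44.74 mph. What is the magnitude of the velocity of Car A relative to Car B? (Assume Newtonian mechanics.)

v_rel = |v_A - v_B| = |134.2 - 44.74| = 89.46 mph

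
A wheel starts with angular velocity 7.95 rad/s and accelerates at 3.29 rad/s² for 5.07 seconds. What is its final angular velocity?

ω = ω₀ + αt = 7.95 + 3.29 × 5.07 = 24.63 rad/s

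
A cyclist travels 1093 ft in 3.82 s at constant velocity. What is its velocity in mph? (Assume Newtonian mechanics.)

d = 1093 ft × 0.3048 = 333.146 m
v = d / t = 333.146 / 3.82 = 87.211 m/s
v = 87.211 m/s / 0.44704 = 195.1 mph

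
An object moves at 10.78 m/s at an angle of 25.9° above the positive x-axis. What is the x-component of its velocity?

vₓ = v cos(θ) = 10.78 × cos(25.9°) = 9.7 m/s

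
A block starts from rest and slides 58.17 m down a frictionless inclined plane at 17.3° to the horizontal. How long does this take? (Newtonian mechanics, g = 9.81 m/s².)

a = g sin(θ) = 9.81 × sin(17.3°) = 2.9172 m/s²
t = √(2d/a) = √(2 × 58.17 / 2.9172) = 6.32 s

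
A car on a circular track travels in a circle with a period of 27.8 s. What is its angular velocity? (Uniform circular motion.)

ω = 2π/T = 2π/27.8 = 0.226 rad/s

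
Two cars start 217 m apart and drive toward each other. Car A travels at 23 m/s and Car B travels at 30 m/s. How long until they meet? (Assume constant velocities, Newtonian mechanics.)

Combined speed: v_combined = 23 + 30 = 53 m/s
Time to meet: t = d/v_combined = 217/53 = 4.09 s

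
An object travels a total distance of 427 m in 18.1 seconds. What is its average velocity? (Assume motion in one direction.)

v_avg = Δd / Δt = 427 / 18.1 = 23.59 m/s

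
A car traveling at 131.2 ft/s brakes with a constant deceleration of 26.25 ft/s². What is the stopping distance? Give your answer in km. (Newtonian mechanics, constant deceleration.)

v₀ = 131.2 ft/s × 0.3048 = 39.9898 m/s
a = 26.25 ft/s² × 0.3048 = 8.001 m/s²
d = v₀² / (2a) = 39.9898² / (2 × 8.001) = 1599.18 / 16.002 = 99.9363 m
d = 99.9363 m / 1000.0 = 0.09994 km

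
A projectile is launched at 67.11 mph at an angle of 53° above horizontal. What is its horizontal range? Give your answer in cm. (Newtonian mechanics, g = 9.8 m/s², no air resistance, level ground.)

v₀ = 67.11 mph × 0.44704 = 30.0009 m/s
R = v₀² × sin(2θ) / g = 30.0009² × sin(2 × 53°) / 9.8 = 900.054 × 0.961262 / 9.8 = 88.2845 m
R = 88.2845 m / 0.01 = 8828 cm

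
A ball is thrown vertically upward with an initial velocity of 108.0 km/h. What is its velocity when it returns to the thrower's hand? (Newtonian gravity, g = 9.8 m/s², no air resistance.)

By conservation of energy (no air resistance), the ball returns to the throw height with the same speed as launch, but directed downward.
|v_ground| = v₀ = 108.0 km/h
v_ground = 108.0 km/h (downward)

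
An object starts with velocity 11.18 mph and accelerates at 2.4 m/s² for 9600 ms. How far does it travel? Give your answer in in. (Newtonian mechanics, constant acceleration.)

v₀ = 11.18 mph × 0.44704 = 4.99791 m/s
t = 9600 ms × 0.001 = 9.6 s
d = v₀ × t + ½ × a × t² = 4.99791 × 9.6 + 0.5 × 2.4 × 9.6² = 158.572 m
d = 158.572 m / 0.0254 = 6243 in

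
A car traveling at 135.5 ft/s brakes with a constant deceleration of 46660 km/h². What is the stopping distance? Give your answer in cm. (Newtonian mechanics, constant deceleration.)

v₀ = 135.5 ft/s × 0.3048 = 41.3004 m/s
a = 46660 km/h² × 7.716049382716049e-05 = 3.60031 m/s²
d = v₀² / (2a) = 41.3004² / (2 × 3.60031) = 1705.72 / 7.20062 = 236.885 m
d = 236.885 m / 0.01 = 23690 cm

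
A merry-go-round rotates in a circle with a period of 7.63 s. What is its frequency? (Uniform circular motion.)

f = 1/T = 1/7.63 = 0.1311 Hz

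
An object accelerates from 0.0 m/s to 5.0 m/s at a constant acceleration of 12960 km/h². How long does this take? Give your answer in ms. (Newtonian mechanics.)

a = 12960 km/h² × 7.716049382716049e-05 = 1.0 m/s²
t = (v - v₀) / a = (5.0 - 0.0) / 1.0 = 5.0 s
t = 5.0 s / 0.001 = 5000 ms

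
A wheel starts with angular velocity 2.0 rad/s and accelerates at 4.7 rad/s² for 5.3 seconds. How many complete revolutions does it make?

θ = ω₀t + ½αt² = 2.0×5.3 + ½×4.7×5.3² = 76.6115 rad
Total revolutions = θ/(2π) = 76.6115/(2π) = 12.19
Complete revolutions = ⌊12.19⌋ = 12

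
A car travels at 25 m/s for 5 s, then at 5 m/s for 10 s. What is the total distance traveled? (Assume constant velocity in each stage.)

d₁ = v₁t₁ = 25 × 5 = 125 m
d₂ = v₂t₂ = 5 × 10 = 50 m
d_total = 125 + 50 = 175 m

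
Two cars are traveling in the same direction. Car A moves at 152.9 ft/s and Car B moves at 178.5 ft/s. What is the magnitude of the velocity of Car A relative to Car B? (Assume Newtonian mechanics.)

v_rel = |v_A - v_B| = |152.9 - 178.5| = 25.6 ft/s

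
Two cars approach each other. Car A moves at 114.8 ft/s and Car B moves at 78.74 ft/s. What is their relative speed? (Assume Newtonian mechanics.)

v_rel = v_A + v_B = 114.8 + 78.74 = 193.54 ft/s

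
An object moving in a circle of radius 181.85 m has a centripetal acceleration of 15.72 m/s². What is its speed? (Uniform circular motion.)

v = √(a_c × r) = √(15.72 × 181.85) = 53.47 m/s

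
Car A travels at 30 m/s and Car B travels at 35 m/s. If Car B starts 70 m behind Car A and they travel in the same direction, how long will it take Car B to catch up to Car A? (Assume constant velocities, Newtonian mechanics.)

Relative speed: v_rel = 35 - 30 = 5 m/s
Time to catch: t = d₀/v_rel = 70/5 = 14.0 s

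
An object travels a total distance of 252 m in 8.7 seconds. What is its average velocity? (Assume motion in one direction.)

v_avg = Δd / Δt = 252 / 8.7 = 28.97 m/s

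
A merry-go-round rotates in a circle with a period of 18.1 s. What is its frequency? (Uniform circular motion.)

f = 1/T = 1/18.1 = 0.0552 Hz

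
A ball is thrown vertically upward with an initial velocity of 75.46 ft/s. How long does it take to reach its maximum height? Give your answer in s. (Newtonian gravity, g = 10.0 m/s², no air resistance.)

v₀ = 75.46 ft/s × 0.3048 = 23.0002 m/s
t_up = v₀ / g = 23.0002 / 10.0 = 2.3 s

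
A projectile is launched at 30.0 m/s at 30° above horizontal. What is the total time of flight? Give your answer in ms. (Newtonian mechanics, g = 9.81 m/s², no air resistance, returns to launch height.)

T = 2 × v₀ × sin(θ) / g = 2 × 30.0 × sin(30°) / 9.81 = 2 × 30.0 × 0.5 / 9.81 = 3.0581 s
T = 3.0581 s / 0.001 = 3058 ms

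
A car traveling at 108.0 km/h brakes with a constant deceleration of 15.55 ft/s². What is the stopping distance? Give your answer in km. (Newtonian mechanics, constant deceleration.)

v₀ = 108.0 km/h × 0.2777777777777778 = 30.0 m/s
a = 15.55 ft/s² × 0.3048 = 4.73964 m/s²
d = v₀² / (2a) = 30.0² / (2 × 4.73964) = 900.0 / 9.47928 = 94.9439 m
d = 94.9439 m / 1000.0 = 0.09494 km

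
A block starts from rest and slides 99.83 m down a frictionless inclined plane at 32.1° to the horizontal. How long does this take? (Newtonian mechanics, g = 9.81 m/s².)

a = g sin(θ) = 9.81 × sin(32.1°) = 5.213 m/s²
t = √(2d/a) = √(2 × 99.83 / 5.213) = 6.19 s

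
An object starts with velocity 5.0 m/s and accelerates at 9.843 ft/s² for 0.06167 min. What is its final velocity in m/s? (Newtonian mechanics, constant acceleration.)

a = 9.843 ft/s² × 0.3048 = 3.00015 m/s²
t = 0.06167 min × 60.0 = 3.7002 s
v = v₀ + a × t = 5.0 + 3.00015 × 3.7002 = 16.1 m/s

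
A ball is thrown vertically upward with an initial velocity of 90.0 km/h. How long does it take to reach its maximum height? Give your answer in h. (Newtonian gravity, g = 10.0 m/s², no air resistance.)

v₀ = 90.0 km/h × 0.2777777777777778 = 25.0 m/s
t_up = v₀ / g = 25.0 / 10.0 = 2.5 s
t_up = 2.5 s / 3600.0 = 0.0006944 h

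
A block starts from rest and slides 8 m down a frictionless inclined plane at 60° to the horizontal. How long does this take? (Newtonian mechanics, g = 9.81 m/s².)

a = g sin(θ) = 9.81 × sin(60°) = 8.4957 m/s²
t = √(2d/a) = √(2 × 8 / 8.4957) = 1.37 s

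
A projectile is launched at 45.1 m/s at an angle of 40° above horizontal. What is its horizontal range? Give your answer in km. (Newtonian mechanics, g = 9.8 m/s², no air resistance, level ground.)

R = v₀² × sin(2θ) / g = 45.1² × sin(2 × 40°) / 9.8 = 2034.01 × 0.984808 / 9.8 = 204.399 m
R = 204.399 m / 1000.0 = 0.2044 km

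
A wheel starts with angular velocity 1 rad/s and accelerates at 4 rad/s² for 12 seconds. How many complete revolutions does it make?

θ = ω₀t + ½αt² = 1×12 + ½×4×12² = 300.0 rad
Total revolutions = θ/(2π) = 300.0/(2π) = 47.75
Complete revolutions = ⌊47.75⌋ = 47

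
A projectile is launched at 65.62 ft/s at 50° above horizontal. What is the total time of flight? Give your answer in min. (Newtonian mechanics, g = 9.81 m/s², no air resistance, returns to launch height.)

v₀ = 65.62 ft/s × 0.3048 = 20.001 m/s
T = 2 × v₀ × sin(θ) / g = 2 × 20.001 × sin(50°) / 9.81 = 2 × 20.001 × 0.766044 / 9.81 = 3.12368 s
T = 3.12368 s / 60.0 = 0.05206 min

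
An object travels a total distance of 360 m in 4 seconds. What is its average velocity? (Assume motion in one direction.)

v_avg = Δd / Δt = 360 / 4 = 90.0 m/s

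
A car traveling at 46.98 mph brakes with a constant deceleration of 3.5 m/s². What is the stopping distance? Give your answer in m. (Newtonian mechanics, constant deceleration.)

v₀ = 46.98 mph × 0.44704 = 21.0019 m/s
d = v₀² / (2a) = 21.0019² / (2 × 3.5) = 441.08 / 7.0 = 63.01 m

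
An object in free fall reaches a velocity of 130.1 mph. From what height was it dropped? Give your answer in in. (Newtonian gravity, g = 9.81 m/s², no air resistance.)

v = 130.1 mph × 0.44704 = 58.1599 m/s
h = v² / (2g) = 58.1599² / (2 × 9.81) = 172.404 m
h = 172.404 m / 0.0254 = 6788 in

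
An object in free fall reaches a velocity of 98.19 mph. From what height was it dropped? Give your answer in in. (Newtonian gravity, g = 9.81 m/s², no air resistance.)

v = 98.19 mph × 0.44704 = 43.8949 m/s
h = v² / (2g) = 43.8949² / (2 × 9.81) = 98.204 m
h = 98.204 m / 0.0254 = 3866 in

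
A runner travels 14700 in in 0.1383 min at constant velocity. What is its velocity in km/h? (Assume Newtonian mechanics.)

d = 14700 in × 0.0254 = 373.38 m
t = 0.1383 min × 60.0 = 8.298 s
v = d / t = 373.38 / 8.298 = 44.9964 m/s
v = 44.9964 m/s / 0.2777777777777778 = 162.0 km/h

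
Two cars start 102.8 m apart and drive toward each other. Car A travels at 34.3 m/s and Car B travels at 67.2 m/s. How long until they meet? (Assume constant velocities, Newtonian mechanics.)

Combined speed: v_combined = 34.3 + 67.2 = 101.5 m/s
Time to meet: t = d/v_combined = 102.8/101.5 = 1.01 s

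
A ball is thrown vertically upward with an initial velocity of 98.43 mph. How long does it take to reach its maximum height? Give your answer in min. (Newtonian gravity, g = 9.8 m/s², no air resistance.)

v₀ = 98.43 mph × 0.44704 = 44.0021 m/s
t_up = v₀ / g = 44.0021 / 9.8 = 4.49001 s
t_up = 4.49001 s / 60.0 = 0.07483 min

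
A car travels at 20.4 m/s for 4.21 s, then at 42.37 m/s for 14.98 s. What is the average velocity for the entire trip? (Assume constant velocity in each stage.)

d₁ = v₁t₁ = 20.4 × 4.21 = 85.884 m
d₂ = v₂t₂ = 42.37 × 14.98 = 634.7026 m
d_total = 720.5866 m, t_total = 19.19 s
v_avg = d_total/t_total = 720.5866/19.19 = 37.55 m/s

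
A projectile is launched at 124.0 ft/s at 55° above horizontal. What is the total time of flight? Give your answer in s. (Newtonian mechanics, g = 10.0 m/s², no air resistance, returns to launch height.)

v₀ = 124.0 ft/s × 0.3048 = 37.7952 m/s
T = 2 × v₀ × sin(θ) / g = 2 × 37.7952 × sin(55°) / 10.0 = 2 × 37.7952 × 0.819152 / 10.0 = 6.192 s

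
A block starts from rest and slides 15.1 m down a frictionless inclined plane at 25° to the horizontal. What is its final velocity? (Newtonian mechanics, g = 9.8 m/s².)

a = g sin(θ) = 9.8 × sin(25°) = 4.1417 m/s²
v = √(2ad) = √(2 × 4.1417 × 15.1) = 11.18 m/s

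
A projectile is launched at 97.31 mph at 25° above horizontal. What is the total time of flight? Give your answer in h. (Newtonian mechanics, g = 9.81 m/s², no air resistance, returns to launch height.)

v₀ = 97.31 mph × 0.44704 = 43.5015 m/s
T = 2 × v₀ × sin(θ) / g = 2 × 43.5015 × sin(25°) / 9.81 = 2 × 43.5015 × 0.422618 / 9.81 = 3.74812 s
T = 3.74812 s / 3600.0 = 0.001041 h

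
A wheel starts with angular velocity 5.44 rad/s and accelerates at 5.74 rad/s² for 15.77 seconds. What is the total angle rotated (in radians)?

θ = ω₀t + ½αt² = 5.44×15.77 + ½×5.74×15.77² = 799.54 rad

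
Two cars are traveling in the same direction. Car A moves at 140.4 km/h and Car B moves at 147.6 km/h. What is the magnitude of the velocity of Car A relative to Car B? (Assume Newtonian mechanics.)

v_rel = |v_A - v_B| = |140.4 - 147.6| = 7.2 km/h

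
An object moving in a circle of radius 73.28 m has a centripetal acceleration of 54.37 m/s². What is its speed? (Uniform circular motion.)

v = √(a_c × r) = √(54.37 × 73.28) = 63.12 m/s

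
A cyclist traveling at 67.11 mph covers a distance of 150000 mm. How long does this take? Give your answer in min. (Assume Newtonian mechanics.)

d = 150000 mm × 0.001 = 150.0 m
v = 67.11 mph × 0.44704 = 30.0009 m/s
t = d / v = 150.0 / 30.0009 = 4.99985 s
t = 4.99985 s / 60.0 = 0.08333 min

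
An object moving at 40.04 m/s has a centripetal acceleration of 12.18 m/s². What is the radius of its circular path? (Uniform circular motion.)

r = v²/a_c = 40.04²/12.18 = 131.63 m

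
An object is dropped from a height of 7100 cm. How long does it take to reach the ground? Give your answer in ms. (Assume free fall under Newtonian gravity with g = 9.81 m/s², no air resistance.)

h = 7100 cm × 0.01 = 71.0 m
t = √(2h/g) = √(2 × 71.0 / 9.81) = 3.80461 s
t = 3.80461 s / 0.001 = 3805 ms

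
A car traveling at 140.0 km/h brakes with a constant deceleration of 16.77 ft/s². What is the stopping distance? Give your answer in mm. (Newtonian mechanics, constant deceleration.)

v₀ = 140.0 km/h × 0.2777777777777778 = 38.8889 m/s
a = 16.77 ft/s² × 0.3048 = 5.1115 m/s²
d = v₀² / (2a) = 38.8889² / (2 × 5.1115) = 1512.35 / 10.223 = 147.936 m
d = 147.936 m / 0.001 = 147900 mm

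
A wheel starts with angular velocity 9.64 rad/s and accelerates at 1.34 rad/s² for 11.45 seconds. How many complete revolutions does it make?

θ = ω₀t + ½αt² = 9.64×11.45 + ½×1.34×11.45² = 198.216675 rad
Total revolutions = θ/(2π) = 198.216675/(2π) = 31.55
Complete revolutions = ⌊31.55⌋ = 31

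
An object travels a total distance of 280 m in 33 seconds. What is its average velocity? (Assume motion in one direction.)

v_avg = Δd / Δt = 280 / 33 = 8.48 m/s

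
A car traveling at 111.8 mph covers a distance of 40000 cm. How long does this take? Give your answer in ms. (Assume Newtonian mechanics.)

d = 40000 cm × 0.01 = 400.0 m
v = 111.8 mph × 0.44704 = 49.9791 m/s
t = d / v = 400.0 / 49.9791 = 8.00335 s
t = 8.00335 s / 0.001 = 8003 ms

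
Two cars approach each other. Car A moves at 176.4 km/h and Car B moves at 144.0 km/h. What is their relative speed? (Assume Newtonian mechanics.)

v_rel = v_A + v_B = 176.4 + 144.0 = 320.4 km/h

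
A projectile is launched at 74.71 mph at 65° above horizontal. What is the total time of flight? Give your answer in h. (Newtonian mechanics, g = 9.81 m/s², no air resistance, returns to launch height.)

v₀ = 74.71 mph × 0.44704 = 33.3984 m/s
T = 2 × v₀ × sin(θ) / g = 2 × 33.3984 × sin(65°) / 9.81 = 2 × 33.3984 × 0.906308 / 9.81 = 6.1711 s
T = 6.1711 s / 3600.0 = 0.001714 h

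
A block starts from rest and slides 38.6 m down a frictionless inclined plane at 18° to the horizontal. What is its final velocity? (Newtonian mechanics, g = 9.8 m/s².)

a = g sin(θ) = 9.8 × sin(18°) = 3.0284 m/s²
v = √(2ad) = √(2 × 3.0284 × 38.6) = 15.29 m/s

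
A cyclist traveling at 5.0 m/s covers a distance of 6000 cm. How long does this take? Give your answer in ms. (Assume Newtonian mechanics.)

d = 6000 cm × 0.01 = 60.0 m
t = d / v = 60.0 / 5.0 = 12.0 s
t = 12.0 s / 0.001 = 12000 ms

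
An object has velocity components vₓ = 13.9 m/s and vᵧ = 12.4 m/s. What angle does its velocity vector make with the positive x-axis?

θ = arctan(vᵧ/vₓ) = arctan(12.4/13.9) = 41.74°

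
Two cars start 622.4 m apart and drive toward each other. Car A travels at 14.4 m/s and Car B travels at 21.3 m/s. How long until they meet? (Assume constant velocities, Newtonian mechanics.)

Combined speed: v_combined = 14.4 + 21.3 = 35.7 m/s
Time to meet: t = d/v_combined = 622.4/35.7 = 17.43 s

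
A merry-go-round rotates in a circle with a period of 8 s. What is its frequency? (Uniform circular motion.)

f = 1/T = 1/8 = 0.125 Hz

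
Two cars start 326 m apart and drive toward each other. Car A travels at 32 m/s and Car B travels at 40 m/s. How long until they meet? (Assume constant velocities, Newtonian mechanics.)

Combined speed: v_combined = 32 + 40 = 72 m/s
Time to meet: t = d/v_combined = 326/72 = 4.53 s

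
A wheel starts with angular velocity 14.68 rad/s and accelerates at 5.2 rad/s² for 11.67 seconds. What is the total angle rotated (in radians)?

θ = ω₀t + ½αt² = 14.68×11.67 + ½×5.2×11.67² = 525.41 rad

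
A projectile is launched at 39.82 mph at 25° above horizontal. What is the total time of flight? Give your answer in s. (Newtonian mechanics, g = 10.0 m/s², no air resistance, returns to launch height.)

v₀ = 39.82 mph × 0.44704 = 17.8011 m/s
T = 2 × v₀ × sin(θ) / g = 2 × 17.8011 × sin(25°) / 10.0 = 2 × 17.8011 × 0.422618 / 10.0 = 1.505 s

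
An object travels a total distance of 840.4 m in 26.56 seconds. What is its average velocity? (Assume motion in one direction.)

v_avg = Δd / Δt = 840.4 / 26.56 = 31.64 m/s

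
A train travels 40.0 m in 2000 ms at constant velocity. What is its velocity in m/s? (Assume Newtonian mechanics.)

t = 2000 ms × 0.001 = 2.0 s
v = d / t = 40.0 / 2.0 = 20.0 m/s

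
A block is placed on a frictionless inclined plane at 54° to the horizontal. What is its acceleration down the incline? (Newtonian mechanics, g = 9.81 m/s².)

a = g sin(θ) = 9.81 × sin(54°) = 9.81 × 0.809 = 7.94 m/s²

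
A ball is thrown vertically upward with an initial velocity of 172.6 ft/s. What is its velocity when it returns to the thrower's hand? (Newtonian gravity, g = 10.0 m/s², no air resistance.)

By conservation of energy (no air resistance), the ball returns to the throw height with the same speed as launch, but directed downward.
|v_ground| = v₀ = 172.6 ft/s
v_ground = 172.6 ft/s (downward)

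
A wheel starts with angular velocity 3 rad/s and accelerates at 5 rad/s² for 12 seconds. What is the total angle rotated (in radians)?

θ = ω₀t + ½αt² = 3×12 + ½×5×12² = 396.0 rad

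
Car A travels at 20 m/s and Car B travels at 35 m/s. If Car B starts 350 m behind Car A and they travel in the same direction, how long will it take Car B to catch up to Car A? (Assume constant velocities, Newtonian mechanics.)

Relative speed: v_rel = 35 - 20 = 15 m/s
Time to catch: t = d₀/v_rel = 350/15 = 23.33 s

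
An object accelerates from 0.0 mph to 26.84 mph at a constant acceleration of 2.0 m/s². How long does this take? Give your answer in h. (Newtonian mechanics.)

v₀ = 0.0 mph × 0.44704 = 0.0 m/s
v = 26.84 mph × 0.44704 = 11.9986 m/s
t = (v - v₀) / a = (11.9986 - 0.0) / 2.0 = 5.9993 s
t = 5.9993 s / 3600.0 = 0.001666 h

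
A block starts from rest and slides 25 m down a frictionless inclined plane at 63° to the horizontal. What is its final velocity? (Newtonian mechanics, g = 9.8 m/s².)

a = g sin(θ) = 9.8 × sin(63°) = 8.7319 m/s²
v = √(2ad) = √(2 × 8.7319 × 25) = 20.89 m/s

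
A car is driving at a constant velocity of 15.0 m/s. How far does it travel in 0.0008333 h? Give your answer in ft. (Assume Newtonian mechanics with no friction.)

t = 0.0008333 h × 3600.0 = 2.99988 s
d = v × t = 15.0 × 2.99988 = 44.9982 m
d = 44.9982 m / 0.3048 = 147.6 ft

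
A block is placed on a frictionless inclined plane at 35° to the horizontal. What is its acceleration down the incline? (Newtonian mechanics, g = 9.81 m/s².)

a = g sin(θ) = 9.81 × sin(35°) = 9.81 × 0.5736 = 5.63 m/s²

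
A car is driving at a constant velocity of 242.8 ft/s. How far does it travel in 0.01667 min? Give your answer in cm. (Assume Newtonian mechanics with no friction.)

v = 242.8 ft/s × 0.3048 = 74.0054 m/s
t = 0.01667 min × 60.0 = 1.0002 s
d = v × t = 74.0054 × 1.0002 = 74.0202 m
d = 74.0202 m / 0.01 = 7402 cm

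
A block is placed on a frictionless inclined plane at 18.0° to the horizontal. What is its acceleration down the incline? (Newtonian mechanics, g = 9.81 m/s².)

a = g sin(θ) = 9.81 × sin(18.0°) = 9.81 × 0.309 = 3.03 m/s²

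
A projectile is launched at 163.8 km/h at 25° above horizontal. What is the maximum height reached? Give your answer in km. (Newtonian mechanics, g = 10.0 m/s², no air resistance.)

v₀ = 163.8 km/h × 0.2777777777777778 = 45.5 m/s
H = v₀² × sin²(θ) / (2g) = 45.5² × sin(25°)² / (2 × 10.0) = 2070.25 × 0.178606 / 20.0 = 18.488 m
H = 18.488 m / 1000.0 = 0.01849 km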